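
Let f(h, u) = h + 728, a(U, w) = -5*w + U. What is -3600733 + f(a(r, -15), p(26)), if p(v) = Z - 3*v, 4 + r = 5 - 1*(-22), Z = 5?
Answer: -3599907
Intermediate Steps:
r = 23 (r = -4 + (5 - 1*(-22)) = -4 + (5 + 22) = -4 + 27 = 23)
p(v) = 5 - 3*v
a(U, w) = U - 5*w
f(h, u) = 728 + h
-3600733 + f(a(r, -15), p(26)) = -3600733 + (728 + (23 - 5*(-15))) = -3600733 + (728 + (23 + 75)) = -3600733 + (728 + 98) = -3600733 + 826 = -3599907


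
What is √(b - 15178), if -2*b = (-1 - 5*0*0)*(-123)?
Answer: I*√60958/2 ≈ 123.45*I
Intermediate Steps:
b = -123/2 (b = -(-1 - 5*0*0)*(-123)/2 = -(-1 + 0*0)*(-123)/2 = -(-1 + 0)*(-123)/2 = -(-1)*(-123)/2 = -½*123 = -123/2 ≈ -61.500)
√(b - 15178) = √(-123/2 - 15178) = √(-30479/2) = I*√60958/2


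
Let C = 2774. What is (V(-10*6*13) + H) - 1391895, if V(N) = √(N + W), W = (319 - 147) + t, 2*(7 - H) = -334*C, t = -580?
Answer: -928630 + 6*I*√33 ≈ -9.2863e+5 + 34.467*I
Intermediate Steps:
H = 463265 (H = 7 - (-167)*2774 = 7 - ½*(-926516) = 7 + 463258 = 463265)
W = -408 (W = (319 - 147) - 580 = 172 - 580 = -408)
V(N) = √(-408 + N) (V(N) = √(N - 408) = √(-408 + N))
(V(-10*6*13) + H) - 1391895 = (√(-408 - 10*6*13) + 463265) - 1391895 = (√(-408 - 60*13) + 463265) - 1391895 = (√(-408 - 780) + 463265) - 1391895 = (√(-1188) + 463265) - 1391895 = (6*I*√33 + 463265) - 1391895 = (463265 + 6*I*√33) - 1391895 = -928630 + 6*I*√33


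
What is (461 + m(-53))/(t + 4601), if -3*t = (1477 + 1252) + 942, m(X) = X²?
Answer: 4905/5066 ≈ 0.96822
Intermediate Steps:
t = -3671/3 (t = -((1477 + 1252) + 942)/3 = -(2729 + 942)/3 = -⅓*3671 = -3671/3 ≈ -1223.7)
(461 + m(-53))/(t + 4601) = (461 + (-53)²)/(-3671/3 + 4601) = (461 + 2809)/(10132/3) = 3270*(3/10132) = 4905/5066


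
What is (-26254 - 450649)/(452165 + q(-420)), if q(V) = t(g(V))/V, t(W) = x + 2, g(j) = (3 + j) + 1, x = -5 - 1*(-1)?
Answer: -100149630/94954651 ≈ -1.0547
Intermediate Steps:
x = -4 (x = -5 + 1 = -4)
g(j) = 4 + j
t(W) = -2 (t(W) = -4 + 2 = -2)
q(V) = -2/V
(-26254 - 450649)/(452165 + q(-420)) = (-26254 - 450649)/(452165 - 2/(-420)) = -476903/(452165 - 2*(-1/420)) = -476903/(452165 + 1/210) = -476903/94954651/210 = -476903*210/94954651 = -100149630/94954651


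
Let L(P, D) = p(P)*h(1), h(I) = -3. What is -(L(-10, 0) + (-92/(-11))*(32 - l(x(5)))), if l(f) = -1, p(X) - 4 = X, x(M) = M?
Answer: -294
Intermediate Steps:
p(X) = 4 + X
L(P, D) = -12 - 3*P (L(P, D) = (4 + P)*(-3) = -12 - 3*P)
-(L(-10, 0) + (-92/(-11))*(32 - l(x(5)))) = -((-12 - 3*(-10)) + (-92/(-11))*(32 - 1*(-1))) = -((-12 + 30) + (-92*(-1/11))*(32 + 1)) = -(18 + (92/11)*33) = -(18 + 276) = -1*294 = -294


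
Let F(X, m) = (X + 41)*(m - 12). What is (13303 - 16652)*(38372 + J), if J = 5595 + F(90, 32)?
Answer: -156019863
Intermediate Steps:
F(X, m) = (-12 + m)*(41 + X) (F(X, m) = (41 + X)*(-12 + m) = (-12 + m)*(41 + X))
J = 8215 (J = 5595 + (-492 - 12*90 + 41*32 + 90*32) = 5595 + (-492 - 1080 + 1312 + 2880) = 5595 + 2620 = 8215)
(13303 - 16652)*(38372 + J) = (13303 - 16652)*(38372 + 8215) = -3349*46587 = -156019863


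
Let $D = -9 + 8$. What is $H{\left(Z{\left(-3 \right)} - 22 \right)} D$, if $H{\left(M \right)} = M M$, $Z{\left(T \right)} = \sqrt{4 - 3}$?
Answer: $-441$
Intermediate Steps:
$Z{\left(T \right)} = 1$ ($Z{\left(T \right)} = \sqrt{1} = 1$)
$H{\left(M \right)} = M^{2}$
$D = -1$
$H{\left(Z{\left(-3 \right)} - 22 \right)} D = \left(1 - 22\right)^{2} \left(-1\right) = \left(-21\right)^{2} \left(-1\right) = 441 \left(-1\right) = -441$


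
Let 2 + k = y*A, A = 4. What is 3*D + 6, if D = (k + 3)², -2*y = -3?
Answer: 153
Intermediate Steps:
y = 3/2 (y = -½*(-3) = 3/2 ≈ 1.5000)
k = 4 (k = -2 + (3/2)*4 = -2 + 6 = 4)
D = 49 (D = (4 + 3)² = 7² = 49)
3*D + 6 = 3*49 + 6 = 147 + 6 = 153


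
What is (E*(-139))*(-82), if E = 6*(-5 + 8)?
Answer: 205164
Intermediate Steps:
E = 18 (E = 6*3 = 18)
(E*(-139))*(-82) = (18*(-139))*(-82) = -2502*(-82) = 205164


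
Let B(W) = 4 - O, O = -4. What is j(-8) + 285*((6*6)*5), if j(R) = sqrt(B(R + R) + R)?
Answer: 51300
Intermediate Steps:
B(W) = 8 (B(W) = 4 - 1*(-4) = 4 + 4 = 8)
j(R) = sqrt(8 + R)
j(-8) + 285*((6*6)*5) = sqrt(8 - 8) + 285*((6*6)*5) = sqrt(0) + 285*(36*5) = 0 + 285*180 = 0 + 51300 = 51300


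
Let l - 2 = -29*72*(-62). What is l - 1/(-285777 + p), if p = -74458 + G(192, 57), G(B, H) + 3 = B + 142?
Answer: 46592452033/359904 ≈ 1.2946e+5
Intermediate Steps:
G(B, H) = 139 + B (G(B, H) = -3 + (B + 142) = -3 + (142 + B) = 139 + B)
p = -74127 (p = -74458 + (139 + 192) = -74458 + 331 = -74127)
l = 129458 (l = 2 - 29*72*(-62) = 2 - 2088*(-62) = 2 + 129456 = 129458)
l - 1/(-285777 + p) = 129458 - 1/(-285777 - 74127) = 129458 - 1/(-359904) = 129458 - 1*(-1/359904) = 129458 + 1/359904 = 46592452033/359904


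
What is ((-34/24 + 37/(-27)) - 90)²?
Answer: 100420441/11664 ≈ 8609.4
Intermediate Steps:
((-34/24 + 37/(-27)) - 90)² = ((-34*1/24 + 37*(-1/27)) - 90)² = ((-17/12 - 37/27) - 90)² = (-301/108 - 90)² = (-10021/108)² = 100420441/11664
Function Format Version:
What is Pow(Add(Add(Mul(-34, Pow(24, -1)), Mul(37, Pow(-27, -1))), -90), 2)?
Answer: Rational(100420441, 11664) ≈ 8609.4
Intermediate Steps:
Pow(Add(Add(Mul(-34, Pow(24, -1)), Mul(37, Pow(-27, -1))), -90), 2) = Pow(Add(Add(Mul(-34, Rational(1, 24)), Mul(37, Rational(-1, 27))), -90), 2) = Pow(Add(Add(Rational(-17, 12), Rational(-37, 27)), -90), 2) = Pow(Add(Rational(-301, 108), -90), 2) = Pow(Rational(-10021, 108), 2) = Rational(100420441, 11664)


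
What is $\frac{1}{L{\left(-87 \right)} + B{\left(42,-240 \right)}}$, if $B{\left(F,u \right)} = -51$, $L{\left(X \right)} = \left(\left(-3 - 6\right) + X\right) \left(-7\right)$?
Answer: $\frac{1}{621} \approx 0.0016103$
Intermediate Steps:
$L{\left(X \right)} = 63 - 7 X$ ($L{\left(X \right)} = \left(\left(-3 - 6\right) + X\right) \left(-7\right) = \left(-9 + X\right) \left(-7\right) = 63 - 7 X$)
$\frac{1}{L{\left(-87 \right)} + B{\left(42,-240 \right)}} = \frac{1}{\left(63 - -609\right) - 51} = \frac{1}{\left(63 + 609\right) - 51} = \frac{1}{672 - 51} = \frac{1}{621}$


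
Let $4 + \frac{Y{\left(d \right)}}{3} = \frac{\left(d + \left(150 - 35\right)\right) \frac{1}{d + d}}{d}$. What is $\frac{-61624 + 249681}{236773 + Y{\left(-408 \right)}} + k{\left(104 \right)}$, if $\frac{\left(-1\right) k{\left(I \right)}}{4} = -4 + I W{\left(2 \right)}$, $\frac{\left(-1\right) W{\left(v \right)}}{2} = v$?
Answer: $\frac{44162514397872}{26274788443} \approx 1680.8$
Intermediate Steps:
$W{\left(v \right)} = - 2 v$
$Y{\left(d \right)} = -12 + \frac{3 \left(115 + d\right)}{2 d^{2}}$ ($Y{\left(d \right)} = -12 + 3 \frac{\left(d + \left(150 - 35\right)\right) \frac{1}{d + d}}{d} = -12 + 3 \frac{\left(d + 115\right) \frac{1}{2 d}}{d} = -12 + 3 \frac{\left(115 + d\right) \frac{1}{2 d}}{d} = -12 + 3 \frac{\frac{1}{2} \frac{1}{d} \left(115 + d\right)}{d} = -12 + 3 \frac{115 + d}{2 d^{2}} = -12 + \frac{3 \left(115 + d\right)}{2 d^{2}}$)
$k{\left(I \right)} = 16 + 16 I$ ($k{\left(I \right)} = - 4 \left(-4 + I \left(\left(-2\right) 2\right)\right) = - 4 \left(-4 + I \left(-4\right)\right) = - 4 \left(-4 - 4 I\right) = 16 + 16 I$)
$\frac{-61624 + 249681}{236773 + Y{\left(-408 \right)}} + k{\left(104 \right)} = \frac{-61624 + 249681}{236773 + \left(-12 + \frac{3}{2 \left(-408\right)} + \frac{345}{2 \cdot 166464}\right)} + \left(16 + 16 \cdot 104\right) = \frac{188057}{236773 + \left(-12 + \frac{3}{2} \left(- \frac{1}{408}\right) + \frac{345}{2} \cdot \frac{1}{166464}\right)} + \left(16 + 1664\right) = \frac{188057}{236773 - \frac{1332005}{110976}} + 1680 = \frac{188057}{\frac{26274788443}{110976}} + 1680 = 188057 \cdot \frac{110976}{26274788443} + 1680 = \frac{20869813632}{26274788443} + 1680 = \frac{44162514397872}{26274788443}$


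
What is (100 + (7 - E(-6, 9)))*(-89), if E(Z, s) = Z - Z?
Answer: -9523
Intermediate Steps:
E(Z, s) = 0
(100 + (7 - E(-6, 9)))*(-89) = (100 + (7 - 1*0))*(-89) = (100 + (7 + 0))*(-89) = (100 + 7)*(-89) = 107*(-89) = -9523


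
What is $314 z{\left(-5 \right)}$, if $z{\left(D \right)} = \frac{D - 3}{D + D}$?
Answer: $\frac{1256}{5} \approx 251.2$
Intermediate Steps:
$z{\left(D \right)} = \frac{-3 + D}{2 D}$
$314 z{\left(-5 \right)} = 314 \frac{-3 - 5}{2 \left(-5\right)} = 314 \cdot \frac{1}{2} \left(- \frac{1}{5}\right) \left(-8\right) = 314 \cdot \frac{4}{5} = \frac{1256}{5}$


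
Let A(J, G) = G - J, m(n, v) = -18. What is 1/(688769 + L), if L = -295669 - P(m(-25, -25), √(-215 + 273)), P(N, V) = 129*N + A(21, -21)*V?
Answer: 197711/78179227886 - 21*√58/78179227886 ≈ 2.5269e-6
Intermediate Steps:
P(N, V) = -42*V + 129*N (P(N, V) = 129*N + (-21 - 1*21)*V = 129*N + (-21 - 21)*V = 129*N - 42*V = -42*V + 129*N)
L = -293347 + 42*√58 (L = -295669 - (-42*√(-215 + 273) + 129*(-18)) = -295669 - (-42*√58 - 2322) = -295669 - (-2322 - 42*√58) = -295669 + (2322 + 42*√58) = -293347 + 42*√58 ≈ -2.9303e+5)
1/(688769 + L) = 1/(688769 + (-293347 + 42*√58)) = 1/(395422 + 42*√58)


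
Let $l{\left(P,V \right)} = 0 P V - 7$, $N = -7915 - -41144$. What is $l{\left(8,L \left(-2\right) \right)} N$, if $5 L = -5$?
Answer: $-232603$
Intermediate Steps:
$L = -1$ ($L = \frac{1}{5} \left(-5\right) = -1$)
$N = 33229$ ($N = -7915 + 41144 = 33229$)
$l{\left(P,V \right)} = -7$ ($l{\left(P,V \right)} = 0 V - 7 = 0 - 7 = -7$)
$l{\left(8,L \left(-2\right) \right)} N = \left(-7\right) 33229 = -232603$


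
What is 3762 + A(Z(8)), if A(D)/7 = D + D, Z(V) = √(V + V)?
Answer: 3818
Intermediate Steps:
Z(V) = √2*√V (Z(V) = √(2*V) = √2*√V)
A(D) = 14*D (A(D) = 7*(D + D) = 7*(2*D) = 14*D)
3762 + A(Z(8)) = 3762 + 14*(√2*√8) = 3762 + 14*(√2*(2*√2)) = 3762 + 14*4 = 3762 + 56 = 3818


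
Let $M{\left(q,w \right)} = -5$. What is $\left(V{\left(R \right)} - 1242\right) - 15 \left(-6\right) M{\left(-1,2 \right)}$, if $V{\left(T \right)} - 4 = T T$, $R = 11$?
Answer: $-1567$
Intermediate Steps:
$V{\left(T \right)} = 4 + T^{2}$ ($V{\left(T \right)} = 4 + T T = 4 + T^{2}$)
$\left(V{\left(R \right)} - 1242\right) - 15 \left(-6\right) M{\left(-1,2 \right)} = \left(\left(4 + 11^{2}\right) - 1242\right) - 15 \left(-6\right) \left(-5\right) = \left(\left(4 + 121\right) - 1242\right) - \left(-90\right) \left(-5\right) = \left(125 - 1242\right) - 450 = -1117 - 450 = -1567$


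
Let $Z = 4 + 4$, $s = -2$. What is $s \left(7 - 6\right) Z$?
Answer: $-16$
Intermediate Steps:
$Z = 8$
$s \left(7 - 6\right) Z = - 2 \left(7 - 6\right) 8 = \left(-2\right) 1 \cdot 8 = \left(-2\right) 8 = -16$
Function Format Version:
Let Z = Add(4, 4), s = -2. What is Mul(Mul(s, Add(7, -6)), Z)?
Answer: -16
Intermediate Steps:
Z = 8
Mul(Mul(s, Add(7, -6)), Z) = Mul(Mul(-2, Add(7, -6)), 8) = Mul(Mul(-2, 1), 8) = Mul(-2, 8) = -16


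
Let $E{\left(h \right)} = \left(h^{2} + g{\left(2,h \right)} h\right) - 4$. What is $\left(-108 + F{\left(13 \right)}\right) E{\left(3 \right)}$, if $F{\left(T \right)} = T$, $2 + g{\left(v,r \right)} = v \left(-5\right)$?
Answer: $2945$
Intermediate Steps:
$g{\left(v,r \right)} = -2 - 5 v$ ($g{\left(v,r \right)} = -2 + v \left(-5\right) = -2 - 5 v$)
$E{\left(h \right)} = -4 + h^{2} - 12 h$ ($E{\left(h \right)} = \left(h^{2} + \left(-2 - 10\right) h\right) - 4 = \left(h^{2} - 12 h\right) - 4 = -4 + h^{2} - 12 h$)
$\left(-108 + F{\left(13 \right)}\right) E{\left(3 \right)} = \left(-108 + 13\right) \left(-4 + 3^{2} - 36\right) = - 95 \left(-4 + 9 - 36\right) = \left(-95\right) \left(-31\right) = 2945$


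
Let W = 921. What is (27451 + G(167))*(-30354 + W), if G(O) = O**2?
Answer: -1628822220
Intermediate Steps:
(27451 + G(167))*(-30354 + W) = (27451 + 167**2)*(-30354 + 921) = (27451 + 27889)*(-29433) = 55340*(-29433) = -1628822220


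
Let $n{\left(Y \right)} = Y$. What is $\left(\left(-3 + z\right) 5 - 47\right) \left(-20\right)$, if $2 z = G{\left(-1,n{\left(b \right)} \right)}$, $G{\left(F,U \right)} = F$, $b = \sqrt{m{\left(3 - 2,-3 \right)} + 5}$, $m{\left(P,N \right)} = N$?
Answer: $1290$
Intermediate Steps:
$b = \sqrt{2}$ ($b = \sqrt{-3 + 5} = \sqrt{2} \approx 1.4142$)
$z = - \frac{1}{2}$ ($z = \frac{1}{2} \left(-1\right) = - \frac{1}{2} \approx -0.5$)
$\left(\left(-3 + z\right) 5 - 47\right) \left(-20\right) = \left(\left(-3 - \frac{1}{2}\right) 5 - 47\right) \left(-20\right) = \left(\left(- \frac{7}{2}\right) 5 - 47\right) \left(-20\right) = \left(- \frac{35}{2} - 47\right) \left(-20\right) = \left(- \frac{129}{2}\right) \left(-20\right) = 1290$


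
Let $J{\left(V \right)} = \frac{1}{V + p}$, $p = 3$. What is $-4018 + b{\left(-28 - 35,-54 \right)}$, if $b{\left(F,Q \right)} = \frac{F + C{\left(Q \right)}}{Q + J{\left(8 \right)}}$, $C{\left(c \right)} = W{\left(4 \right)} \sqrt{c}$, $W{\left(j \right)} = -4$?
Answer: $- \frac{2381981}{593} + \frac{132 i \sqrt{6}}{593} \approx -4016.8 + 0.54525 i$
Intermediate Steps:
$C{\left(c \right)} = - 4 \sqrt{c}$
$J{\left(V \right)} = \frac{1}{3 + V}$ ($J{\left(V \right)} = \frac{1}{V + 3} = \frac{1}{3 + V}$)
$b{\left(F,Q \right)} = \frac{F - 4 \sqrt{Q}}{\frac{1}{11} + Q}$ ($b{\left(F,Q \right)} = \frac{F - 4 \sqrt{Q}}{Q + \frac{1}{3 + 8}} = \frac{F - 4 \sqrt{Q}}{Q + \frac{1}{11}} = \frac{F - 4 \sqrt{Q}}{\frac{1}{11} + Q}$)
$-4018 + b{\left(-28 - 35,-54 \right)} = -4018 + \frac{11 \left(\left(-28 - 35\right) - 4 \sqrt{-54}\right)}{1 + 11 \left(-54\right)} = -4018 + \frac{11 \left(\left(-28 - 35\right) - 4 \cdot 3 i \sqrt{6}\right)}{1 - 594} = -4018 + \frac{11 \left(-63 - 12 i \sqrt{6}\right)}{-593} = -4018 + 11 \left(- \frac{1}{593}\right) \left(-63 - 12 i \sqrt{6}\right) = -4018 + \left(\frac{693}{593} + \frac{132 i \sqrt{6}}{593}\right) = - \frac{2381981}{593} + \frac{132 i \sqrt{6}}{593}$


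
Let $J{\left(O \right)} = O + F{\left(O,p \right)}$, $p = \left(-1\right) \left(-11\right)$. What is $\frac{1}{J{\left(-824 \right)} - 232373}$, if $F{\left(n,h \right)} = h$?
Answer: $- \frac{1}{233186} \approx -4.2884 \cdot 10^{-6}$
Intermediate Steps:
$p = 11$
$J{\left(O \right)} = 11 + O$ ($J{\left(O \right)} = O + 11 = 11 + O$)
$\frac{1}{J{\left(-824 \right)} - 232373} = \frac{1}{\left(11 - 824\right) - 232373} = \frac{1}{-813 - 232373} = \frac{1}{-233186} = - \frac{1}{233186}$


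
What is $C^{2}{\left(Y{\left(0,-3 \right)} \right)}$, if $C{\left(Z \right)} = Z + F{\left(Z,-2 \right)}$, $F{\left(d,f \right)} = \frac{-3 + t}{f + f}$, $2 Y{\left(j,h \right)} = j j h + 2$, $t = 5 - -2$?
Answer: $0$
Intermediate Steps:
$t = 7$ ($t = 5 + 2 = 7$)
$Y{\left(j,h \right)} = 1 + \frac{h j^{2}}{2}$ ($Y{\left(j,h \right)} = \frac{j j h + 2}{2} = \frac{j^{2} h + 2}{2} = \frac{h j^{2} + 2}{2} = \frac{2 + h j^{2}}{2} = 1 + \frac{h j^{2}}{2}$)
$F{\left(d,f \right)} = \frac{2}{f}$ ($F{\left(d,f \right)} = \frac{-3 + 7}{f + f} = \frac{4}{2 f} = 4 \frac{1}{2 f} = \frac{2}{f}$)
$C{\left(Z \right)} = -1 + Z$ ($C{\left(Z \right)} = Z + \frac{2}{-2} = Z + 2 \left(- \frac{1}{2}\right) = Z - 1 = -1 + Z$)
$C^{2}{\left(Y{\left(0,-3 \right)} \right)} = \left(-1 + \left(1 + \frac{1}{2} \left(-3\right) 0^{2}\right)\right)^{2} = \left(-1 + \left(1 + \frac{1}{2} \left(-3\right) 0\right)\right)^{2} = \left(-1 + \left(1 + 0\right)\right)^{2} = \left(-1 + 1\right)^{2} = 0^{2} = 0$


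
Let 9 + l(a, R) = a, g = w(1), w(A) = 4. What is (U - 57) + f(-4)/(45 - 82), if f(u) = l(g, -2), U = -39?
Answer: -3547/37 ≈ -95.865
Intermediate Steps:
g = 4
l(a, R) = -9 + a
f(u) = -5 (f(u) = -9 + 4 = -5)
(U - 57) + f(-4)/(45 - 82) = (-39 - 57) - 5/(45 - 82) = -96 - 5/(-37) = -96 - 1/37*(-5) = -96 + 5/37 = -3547/37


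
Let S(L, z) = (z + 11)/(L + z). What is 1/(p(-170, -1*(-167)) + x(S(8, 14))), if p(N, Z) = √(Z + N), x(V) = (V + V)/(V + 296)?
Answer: 326850/128199607 - 42732369*I*√3/128199607 ≈ 0.0025495 - 0.57734*I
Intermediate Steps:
S(L, z) = (11 + z)/(L + z)
x(V) = 2*V/(296 + V) (x(V) = (2*V)/(296 + V) = 2*V/(296 + V))
p(N, Z) = √(N + Z)
1/(p(-170, -1*(-167)) + x(S(8, 14))) = 1/(√(-170 - 1*(-167)) + 2*((11 + 14)/(8 + 14))/(296 + (11 + 14)/(8 + 14))) = 1/(√(-170 + 167) + 2*(25/22)/(296 + 25/22)) = 1/(√(-3) + 2*((1/22)*25)/(296 + (1/22)*25)) = 1/(I*√3 + 2*(25/22)/(296 + 25/22)) = 1/(I*√3 + 2*(25/22)/(6537/22)) = 1/(I*√3 + 2*(25/22)*(22/6537)) = 1/(I*√3 + 50/6537) = 1/(50/6537 + I*√3)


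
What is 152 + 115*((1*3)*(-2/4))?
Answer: -41/2 ≈ -20.500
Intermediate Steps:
152 + 115*((1*3)*(-2/4)) = 152 + 115*(3*(-2*¼)) = 152 + 115*(3*(-½)) = 152 + 115*(-3/2) = 152 - 345/2 = -41/2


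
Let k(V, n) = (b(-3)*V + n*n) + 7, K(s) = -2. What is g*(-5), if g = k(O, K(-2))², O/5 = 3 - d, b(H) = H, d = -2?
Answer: -20480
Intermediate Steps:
O = 25 (O = 5*(3 - 1*(-2)) = 5*(3 + 2) = 5*5 = 25)
k(V, n) = 7 + n² - 3*V (k(V, n) = (-3*V + n*n) + 7 = (-3*V + n²) + 7 = (n² - 3*V) + 7 = 7 + n² - 3*V)
g = 4096 (g = (7 + (-2)² - 3*25)² = (7 + 4 - 75)² = (-64)² = 4096)
g*(-5) = 4096*(-5) = -20480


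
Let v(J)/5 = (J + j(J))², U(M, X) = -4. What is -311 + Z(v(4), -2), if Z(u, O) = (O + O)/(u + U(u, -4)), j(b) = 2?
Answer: -13685/44 ≈ -311.02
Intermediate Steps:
v(J) = 5*(2 + J)² (v(J) = 5*(J + 2)² = 5*(2 + J)²)
Z(u, O) = 2*O/(-4 + u) (Z(u, O) = (O + O)/(u - 4) = (2*O)/(-4 + u) = 2*O/(-4 + u))
-311 + Z(v(4), -2) = -311 + 2*(-2)/(-4 + 5*(2 + 4)²) = -311 + 2*(-2)/(-4 + 5*6²) = -311 + 2*(-2)/(-4 + 5*36) = -311 + 2*(-2)/(-4 + 180) = -311 + 2*(-2)/176 = -311 + 2*(-2)*(1/176) = -311 - 1/44 = -13685/44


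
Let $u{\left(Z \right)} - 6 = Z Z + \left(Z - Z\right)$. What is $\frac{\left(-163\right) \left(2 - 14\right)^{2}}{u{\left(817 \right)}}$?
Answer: $- \frac{23472}{667495} \approx -0.035164$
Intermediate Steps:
$u{\left(Z \right)} = 6 + Z^{2}$ ($u{\left(Z \right)} = 6 + \left(Z Z + \left(Z - Z\right)\right) = 6 + \left(Z^{2} + 0\right) = 6 + Z^{2}$)
$\frac{\left(-163\right) \left(2 - 14\right)^{2}}{u{\left(817 \right)}} = \frac{\left(-163\right) \left(2 - 14\right)^{2}}{6 + 817^{2}} = \frac{\left(-163\right) \left(-12\right)^{2}}{6 + 667489} = \frac{\left(-163\right) 144}{667495} = \left(-23472\right) \frac{1}{667495} = - \frac{23472}{667495}$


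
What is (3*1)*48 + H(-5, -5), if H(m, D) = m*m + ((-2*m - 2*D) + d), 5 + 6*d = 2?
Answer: 377/2 ≈ 188.50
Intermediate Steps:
d = -½ (d = -⅚ + (⅙)*2 = -⅚ + ⅓ = -½ ≈ -0.50000)
H(m, D) = -½ + m² - 2*D - 2*m (H(m, D) = m*m + ((-2*m - 2*D) - ½) = m² + ((-2*D - 2*m) - ½) = m² + (-½ - 2*D - 2*m) = -½ + m² - 2*D - 2*m)
(3*1)*48 + H(-5, -5) = (3*1)*48 + (-½ + (-5)² - 2*(-5) - 2*(-5)) = 3*48 + (-½ + 25 + 10 + 10) = 144 + 89/2 = 377/2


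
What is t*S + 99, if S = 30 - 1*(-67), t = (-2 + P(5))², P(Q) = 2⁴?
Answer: 19111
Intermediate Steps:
P(Q) = 16
t = 196 (t = (-2 + 16)² = 14² = 196)
S = 97 (S = 30 + 67 = 97)
t*S + 99 = 196*97 + 99 = 19012 + 99 = 19111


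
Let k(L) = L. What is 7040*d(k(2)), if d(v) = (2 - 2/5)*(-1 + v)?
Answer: 11264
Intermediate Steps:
d(v) = -8/5 + 8*v/5 (d(v) = (2 - 2*1/5)*(-1 + v) = (2 - 2/5)*(-1 + v) = 8*(-1 + v)/5 = -8/5 + 8*v/5)
7040*d(k(2)) = 7040*(-8/5 + (8/5)*2) = 7040*(-8/5 + 16/5) = 7040*(8/5) = 11264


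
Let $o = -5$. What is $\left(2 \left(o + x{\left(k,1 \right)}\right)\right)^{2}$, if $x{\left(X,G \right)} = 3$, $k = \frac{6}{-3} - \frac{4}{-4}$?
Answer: $16$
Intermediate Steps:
$k = -1$ ($k = 6 \left(- \frac{1}{3}\right) - -1 = -2 + 1 = -1$)
$\left(2 \left(o + x{\left(k,1 \right)}\right)\right)^{2} = \left(2 \left(-5 + 3\right)\right)^{2} = \left(2 \left(-2\right)\right)^{2} = \left(-4\right)^{2} = 16$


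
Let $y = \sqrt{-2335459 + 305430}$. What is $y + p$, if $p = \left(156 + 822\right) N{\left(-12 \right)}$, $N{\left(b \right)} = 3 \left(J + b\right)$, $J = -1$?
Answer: $-38142 + i \sqrt{2030029} \approx -38142.0 + 1424.8 i$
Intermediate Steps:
$N{\left(b \right)} = -3 + 3 b$ ($N{\left(b \right)} = 3 \left(-1 + b\right) = -3 + 3 b$)
$p = -38142$ ($p = \left(156 + 822\right) \left(-3 + 3 \left(-12\right)\right) = 978 \left(-3 - 36\right) = 978 \left(-39\right) = -38142$)
$y = i \sqrt{2030029}$ ($y = \sqrt{-2030029} = i \sqrt{2030029} \approx 1424.8 i$)
$y + p = i \sqrt{2030029} - 38142 = -38142 + i \sqrt{2030029}$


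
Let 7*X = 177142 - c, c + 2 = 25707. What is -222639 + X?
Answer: -1407036/7 ≈ -2.0101e+5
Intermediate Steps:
c = 25705 (c = -2 + 25707 = 25705)
X = 151437/7 (X = (177142 - 1*25705)/7 = (177142 - 25705)/7 = (1/7)*151437 = 151437/7 ≈ 21634.)
-222639 + X = -222639 + 151437/7 = -1407036/7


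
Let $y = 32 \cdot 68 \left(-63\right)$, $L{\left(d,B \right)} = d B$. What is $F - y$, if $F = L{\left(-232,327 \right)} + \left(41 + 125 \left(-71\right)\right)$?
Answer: $52390$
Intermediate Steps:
$L{\left(d,B \right)} = B d$
$y = -137088$ ($y = 2176 \left(-63\right) = -137088$)
$F = -84698$ ($F = 327 \left(-232\right) + \left(41 + 125 \left(-71\right)\right) = -75864 + \left(41 - 8875\right) = -75864 - 8834 = -84698$)
$F - y = -84698 - -137088 = -84698 + 137088 = 52390$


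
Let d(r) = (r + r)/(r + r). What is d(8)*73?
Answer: 73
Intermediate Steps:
d(r) = 1 (d(r) = (2*r)/((2*r)) = (2*r)*(1/(2*r)) = 1)
d(8)*73 = 1*73 = 73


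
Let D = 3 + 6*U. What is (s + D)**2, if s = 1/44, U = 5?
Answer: 2111209/1936 ≈ 1090.5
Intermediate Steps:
D = 33 (D = 3 + 6*5 = 3 + 30 = 33)
s = 1/44 ≈ 0.022727
(s + D)**2 = (1/44 + 33)**2 = (1453/44)**2 = 2111209/1936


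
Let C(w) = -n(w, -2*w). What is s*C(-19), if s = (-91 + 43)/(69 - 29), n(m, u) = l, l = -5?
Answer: -6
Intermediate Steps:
n(m, u) = -5
C(w) = 5 (C(w) = -1*(-5) = 5)
s = -6/5 (s = -48/40 = -48*1/40 = -6/5 ≈ -1.2000)
s*C(-19) = -6/5*5 = -6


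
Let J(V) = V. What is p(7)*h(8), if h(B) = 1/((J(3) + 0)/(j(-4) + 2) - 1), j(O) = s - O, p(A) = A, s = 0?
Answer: -14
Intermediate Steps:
j(O) = -O (j(O) = 0 - O = -O)
h(B) = -2 (h(B) = 1/((3 + 0)/(-1*(-4) + 2) - 1) = 1/(3/(4 + 2) - 1) = 1/(3/6 - 1) = 1/(3*(⅙) - 1) = 1/(½ - 1) = 1/(-½) = -2)
p(7)*h(8) = 7*(-2) = -14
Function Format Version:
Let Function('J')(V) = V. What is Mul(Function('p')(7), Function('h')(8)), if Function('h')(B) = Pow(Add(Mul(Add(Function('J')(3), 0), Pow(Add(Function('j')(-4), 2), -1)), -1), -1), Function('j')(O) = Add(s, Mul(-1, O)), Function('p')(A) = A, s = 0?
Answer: -14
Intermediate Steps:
Function('j')(O) = Mul(-1, O) (Function('j')(O) = Add(0, Mul(-1, O)) = Mul(-1, O))
Function('h')(B) = -2 (Function('h')(B) = Pow(Add(Mul(Add(3, 0), Pow(Add(Mul(-1, -4), 2), -1)), -1), -1) = Pow(Add(Mul(3, Pow(Add(4, 2), -1)), -1), -1) = Pow(Add(Mul(3, Pow(6, -1)), -1), -1) = Pow(Add(Mul(3, Rational(1, 6)), -1), -1) = Pow(Add(Rational(1, 2), -1), -1) = Pow(Rational(-1, 2), -1) = -2)
Mul(Function('p')(7), Function('h')(8)) = Mul(7, -2) = -14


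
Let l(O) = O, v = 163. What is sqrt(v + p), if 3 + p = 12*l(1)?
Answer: 2*sqrt(43) ≈ 13.115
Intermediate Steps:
p = 9 (p = -3 + 12*1 = -3 + 12 = 9)
sqrt(v + p) = sqrt(163 + 9) = sqrt(172) = 2*sqrt(43)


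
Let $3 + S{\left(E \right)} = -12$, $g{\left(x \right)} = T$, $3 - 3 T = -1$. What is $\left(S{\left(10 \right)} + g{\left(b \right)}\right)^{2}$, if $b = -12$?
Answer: $\frac{1681}{9} \approx 186.78$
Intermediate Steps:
$T = \frac{4}{3}$ ($T = 1 - - \frac{1}{3} = 1 + \frac{1}{3} = \frac{4}{3} \approx 1.3333$)
$g{\left(x \right)} = \frac{4}{3}$
$S{\left(E \right)} = -15$ ($S{\left(E \right)} = -3 - 12 = -15$)
$\left(S{\left(10 \right)} + g{\left(b \right)}\right)^{2} = \left(-15 + \frac{4}{3}\right)^{2} = \left(- \frac{41}{3}\right)^{2} = \frac{1681}{9}$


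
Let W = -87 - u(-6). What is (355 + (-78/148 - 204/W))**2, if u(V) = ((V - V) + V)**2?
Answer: 1167486733009/9205156 ≈ 1.2683e+5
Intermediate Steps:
u(V) = V**2 (u(V) = (0 + V)**2 = V**2)
W = -123 (W = -87 - 1*(-6)**2 = -87 - 1*36 = -87 - 36 = -123)
(355 + (-78/148 - 204/W))**2 = (355 + (-78/148 - 204/(-123)))**2 = (355 + (-78*1/148 - 204*(-1/123)))**2 = (355 + (-39/74 + 68/41))**2 = (355 + 3433/3034)**2 = (1080503/3034)**2 = 1167486733009/9205156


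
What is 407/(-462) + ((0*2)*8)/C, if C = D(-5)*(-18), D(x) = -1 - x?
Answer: -37/42 ≈ -0.88095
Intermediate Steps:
C = -72 (C = (-1 - 1*(-5))*(-18) = (-1 + 5)*(-18) = 4*(-18) = -72)
407/(-462) + ((0*2)*8)/C = 407/(-462) + ((0*2)*8)/(-72) = 407*(-1/462) + (0*8)*(-1/72) = -37/42 + 0*(-1/72) = -37/42 + 0 = -37/42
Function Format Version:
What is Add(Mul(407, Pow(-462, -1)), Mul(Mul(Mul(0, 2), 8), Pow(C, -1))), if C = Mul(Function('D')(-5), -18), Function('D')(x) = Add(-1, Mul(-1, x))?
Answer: Rational(-37, 42) ≈ -0.88095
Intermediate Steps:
C = -72 (C = Mul(Add(-1, Mul(-1, -5)), -18) = Mul(Add(-1, 5), -18) = Mul(4, -18) = -72)
Add(Mul(407, Pow(-462, -1)), Mul(Mul(Mul(0, 2), 8), Pow(C, -1))) = Add(Mul(407, Pow(-462, -1)), Mul(Mul(Mul(0, 2), 8), Pow(-72, -1))) = Add(Mul(407, Rational(-1, 462)), Mul(Mul(0, 8), Rational(-1, 72))) = Add(Rational(-37, 42), Mul(0, Rational(-1, 72))) = Add(Rational(-37, 42), 0) = Rational(-37, 42)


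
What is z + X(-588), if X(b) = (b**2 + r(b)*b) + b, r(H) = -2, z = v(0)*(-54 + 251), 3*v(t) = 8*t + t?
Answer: 346332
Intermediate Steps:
v(t) = 3*t (v(t) = (8*t + t)/3 = (9*t)/3 = 3*t)
z = 0 (z = (3*0)*(-54 + 251) = 0*197 = 0)
X(b) = b**2 - b (X(b) = (b**2 - 2*b) + b = b**2 - b)
z + X(-588) = 0 - 588*(-1 - 588) = 0 - 588*(-589) = 0 + 346332 = 346332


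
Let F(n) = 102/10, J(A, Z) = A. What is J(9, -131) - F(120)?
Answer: -6/5 ≈ -1.2000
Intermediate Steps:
F(n) = 51/5 (F(n) = 102*(1/10) = 51/5)
J(9, -131) - F(120) = 9 - 1*51/5 = 9 - 51/5 = -6/5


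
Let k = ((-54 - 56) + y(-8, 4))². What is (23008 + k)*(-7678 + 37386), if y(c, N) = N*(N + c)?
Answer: 1155165872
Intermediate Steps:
k = 15876 (k = ((-54 - 56) + 4*(4 - 8))² = (-110 + 4*(-4))² = (-110 - 16)² = (-126)² = 15876)
(23008 + k)*(-7678 + 37386) = (23008 + 15876)*(-7678 + 37386) = 38884*29708 = 1155165872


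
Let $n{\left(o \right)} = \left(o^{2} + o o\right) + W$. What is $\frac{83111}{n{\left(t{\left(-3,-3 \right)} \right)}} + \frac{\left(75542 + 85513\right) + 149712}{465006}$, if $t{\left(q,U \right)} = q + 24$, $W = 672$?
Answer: $\frac{465833876}{8602611} \approx 54.15$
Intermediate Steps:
$t{\left(q,U \right)} = 24 + q$
$n{\left(o \right)} = 672 + 2 o^{2}$ ($n{\left(o \right)} = \left(o^{2} + o o\right) + 672 = \left(o^{2} + o^{2}\right) + 672 = 2 o^{2} + 672 = 672 + 2 o^{2}$)
$\frac{83111}{n{\left(t{\left(-3,-3 \right)} \right)}} + \frac{\left(75542 + 85513\right) + 149712}{465006} = \frac{83111}{672 + 2 \left(24 - 3\right)^{2}} + \frac{\left(75542 + 85513\right) + 149712}{465006} = \frac{83111}{672 + 2 \cdot 21^{2}} + \left(161055 + 149712\right) \frac{1}{465006} = \frac{83111}{672 + 2 \cdot 441} + 310767 \cdot \frac{1}{465006} = \frac{83111}{672 + 882} + \frac{103589}{155002} = \frac{83111}{1554} + \frac{103589}{155002} = 83111 \cdot \frac{1}{1554} + \frac{103589}{155002} = \frac{11873}{222} + \frac{103589}{155002} = \frac{465833876}{8602611}$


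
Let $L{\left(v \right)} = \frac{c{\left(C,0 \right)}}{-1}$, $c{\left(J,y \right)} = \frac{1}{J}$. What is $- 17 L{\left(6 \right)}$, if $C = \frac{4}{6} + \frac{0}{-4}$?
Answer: $\frac{51}{2} \approx 25.5$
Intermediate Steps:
$C = \frac{2}{3}$ ($C = 4 \cdot \frac{1}{6} + 0 \left(- \frac{1}{4}\right) = \frac{2}{3} + 0 = \frac{2}{3} \approx 0.66667$)
$L{\left(v \right)} = - \frac{3}{2}$ ($L{\left(v \right)} = \frac{1}{\frac{2}{3} \left(-1\right)} = \frac{3}{2} \left(-1\right) = - \frac{3}{2}$)
$- 17 L{\left(6 \right)} = \left(-17\right) \left(- \frac{3}{2}\right) = \frac{51}{2}$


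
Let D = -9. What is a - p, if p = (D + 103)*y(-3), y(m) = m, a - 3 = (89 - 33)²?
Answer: 3421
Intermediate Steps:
a = 3139 (a = 3 + (89 - 33)² = 3 + 56² = 3 + 3136 = 3139)
p = -282 (p = (-9 + 103)*(-3) = 94*(-3) = -282)
a - p = 3139 - 1*(-282) = 3139 + 282 = 3421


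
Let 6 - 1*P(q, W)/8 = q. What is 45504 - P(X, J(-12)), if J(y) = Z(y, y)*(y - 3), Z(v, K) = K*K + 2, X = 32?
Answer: 45712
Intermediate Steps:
Z(v, K) = 2 + K**2 (Z(v, K) = K**2 + 2 = 2 + K**2)
J(y) = (-3 + y)*(2 + y**2) (J(y) = (2 + y**2)*(y - 3) = (2 + y**2)*(-3 + y) = (-3 + y)*(2 + y**2))
P(q, W) = 48 - 8*q
45504 - P(X, J(-12)) = 45504 - (48 - 8*32) = 45504 - (48 - 256) = 45504 - 1*(-208) = 45504 + 208 = 45712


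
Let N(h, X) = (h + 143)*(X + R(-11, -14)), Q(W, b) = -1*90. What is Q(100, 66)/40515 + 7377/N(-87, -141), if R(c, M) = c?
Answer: -19976349/22990912 ≈ -0.86888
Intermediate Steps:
Q(W, b) = -90
N(h, X) = (-11 + X)*(143 + h) (N(h, X) = (h + 143)*(X - 11) = (143 + h)*(-11 + X) = (-11 + X)*(143 + h))
Q(100, 66)/40515 + 7377/N(-87, -141) = -90/40515 + 7377/(-1573 - 11*(-87) + 143*(-141) - 141*(-87)) = -90*1/40515 + 7377/(-1573 + 957 - 20163 + 12267) = -6/2701 + 7377/(-8512) = -6/2701 + 7377*(-1/8512) = -6/2701 - 7377/8512 = -19976349/22990912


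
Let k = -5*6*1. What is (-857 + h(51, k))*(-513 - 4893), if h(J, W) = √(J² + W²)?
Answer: 4632942 - 16218*√389 ≈ 4.3131e+6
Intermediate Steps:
k = -30 (k = -30*1 = -30)
(-857 + h(51, k))*(-513 - 4893) = (-857 + √(51² + (-30)²))*(-513 - 4893) = (-857 + √(2601 + 900))*(-5406) = (-857 + √3501)*(-5406) = (-857 + 3*√389)*(-5406) = 4632942 - 16218*√389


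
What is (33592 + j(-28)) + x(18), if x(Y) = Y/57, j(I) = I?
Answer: 637722/19 ≈ 33564.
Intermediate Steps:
x(Y) = Y/57 (x(Y) = Y*(1/57) = Y/57)
(33592 + j(-28)) + x(18) = (33592 - 28) + (1/57)*18 = 33564 + 6/19 = 637722/19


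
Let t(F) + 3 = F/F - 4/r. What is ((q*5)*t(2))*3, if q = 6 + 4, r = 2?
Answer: -600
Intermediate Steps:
q = 10
t(F) = -4 (t(F) = -3 + (F/F - 4/2) = -3 + (1 - 4*½) = -3 + (1 - 2) = -3 - 1 = -4)
((q*5)*t(2))*3 = ((10*5)*(-4))*3 = (50*(-4))*3 = -200*3 = -600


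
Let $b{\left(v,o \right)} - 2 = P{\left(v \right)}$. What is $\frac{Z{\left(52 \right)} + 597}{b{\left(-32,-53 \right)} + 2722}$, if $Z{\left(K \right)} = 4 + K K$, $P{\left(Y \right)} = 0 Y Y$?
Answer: $\frac{3305}{2724} \approx 1.2133$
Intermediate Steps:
$P{\left(Y \right)} = 0$ ($P{\left(Y \right)} = 0 Y = 0$)
$b{\left(v,o \right)} = 2$ ($b{\left(v,o \right)} = 2 + 0 = 2$)
$Z{\left(K \right)} = 4 + K^{2}$
$\frac{Z{\left(52 \right)} + 597}{b{\left(-32,-53 \right)} + 2722} = \frac{\left(4 + 52^{2}\right) + 597}{2 + 2722} = \frac{\left(4 + 2704\right) + 597}{2724} = \left(2708 + 597\right) \frac{1}{2724} = 3305 \cdot \frac{1}{2724} = \frac{3305}{2724}$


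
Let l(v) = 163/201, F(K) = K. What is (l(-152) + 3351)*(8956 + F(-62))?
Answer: 5992012316/201 ≈ 2.9811e+7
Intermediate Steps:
l(v) = 163/201 (l(v) = 163*(1/201) = 163/201)
(l(-152) + 3351)*(8956 + F(-62)) = (163/201 + 3351)*(8956 - 62) = (673714/201)*8894 = 5992012316/201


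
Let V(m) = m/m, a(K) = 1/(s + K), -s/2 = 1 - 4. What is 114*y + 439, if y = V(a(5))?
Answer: 553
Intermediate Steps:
s = 6 (s = -2*(1 - 4) = -2*(-3) = 6)
a(K) = 1/(6 + K)
V(m) = 1
y = 1
114*y + 439 = 114*1 + 439 = 114 + 439 = 553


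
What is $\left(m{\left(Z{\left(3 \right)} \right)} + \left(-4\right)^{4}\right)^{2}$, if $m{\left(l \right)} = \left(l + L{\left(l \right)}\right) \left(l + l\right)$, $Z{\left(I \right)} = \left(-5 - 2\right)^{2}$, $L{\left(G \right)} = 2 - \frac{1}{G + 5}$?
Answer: $\frac{20109792481}{729} \approx 2.7585 \cdot 10^{7}$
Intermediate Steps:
$L{\left(G \right)} = 2 - \frac{1}{5 + G}$
$Z{\left(I \right)} = 49$ ($Z{\left(I \right)} = \left(-7\right)^{2} = 49$)
$m{\left(l \right)} = 2 l \left(l + \frac{9 + 2 l}{5 + l}\right)$ ($m{\left(l \right)} = \left(l + \frac{9 + 2 l}{5 + l}\right) \left(l + l\right) = \left(l + \frac{9 + 2 l}{5 + l}\right) 2 l = 2 l \left(l + \frac{9 + 2 l}{5 + l}\right)$)
$\left(m{\left(Z{\left(3 \right)} \right)} + \left(-4\right)^{4}\right)^{2} = \left(2 \cdot 49 \frac{1}{5 + 49} \left(9 + 49^{2} + 7 \cdot 49\right) + \left(-4\right)^{4}\right)^{2} = \left(2 \cdot 49 \cdot \frac{1}{54} \left(9 + 2401 + 343\right) + 256\right)^{2} = \left(2 \cdot 49 \cdot \frac{1}{54} \cdot 2753 + 256\right)^{2} = \left(\frac{134897}{27} + 256\right)^{2} = \left(\frac{141809}{27}\right)^{2} = \frac{20109792481}{729}$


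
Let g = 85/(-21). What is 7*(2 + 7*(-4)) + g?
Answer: -3907/21 ≈ -186.05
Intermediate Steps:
g = -85/21 (g = 85*(-1/21) = -85/21 ≈ -4.0476)
7*(2 + 7*(-4)) + g = 7*(2 + 7*(-4)) - 85/21 = 7*(2 - 28) - 85/21 = 7*(-26) - 85/21 = -182 - 85/21 = -3907/21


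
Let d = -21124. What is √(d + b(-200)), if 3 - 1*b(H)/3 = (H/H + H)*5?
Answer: 7*I*√370 ≈ 134.65*I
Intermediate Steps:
b(H) = -6 - 15*H (b(H) = 9 - 3*(H/H + H)*5 = 9 - 3*(1 + H)*5 = 9 - 3*(5 + 5*H) = 9 + (-15 - 15*H) = -6 - 15*H)
√(d + b(-200)) = √(-21124 + (-6 - 15*(-200))) = √(-21124 + (-6 + 3000)) = √(-21124 + 2994) = √(-18130) = 7*I*√370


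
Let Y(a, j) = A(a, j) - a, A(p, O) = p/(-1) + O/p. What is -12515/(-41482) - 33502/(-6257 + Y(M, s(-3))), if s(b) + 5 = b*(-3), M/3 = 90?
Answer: 199097221535/38063592826 ≈ 5.2306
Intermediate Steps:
M = 270 (M = 3*90 = 270)
s(b) = -5 - 3*b (s(b) = -5 + b*(-3) = -5 - 3*b)
A(p, O) = -p + O/p (A(p, O) = p*(-1) + O/p = -p + O/p)
Y(a, j) = -2*a + j/a (Y(a, j) = (-a + j/a) - a = -2*a + j/a)
-12515/(-41482) - 33502/(-6257 + Y(M, s(-3))) = -12515/(-41482) - 33502/(-6257 + (-2*270 + (-5 - 3*(-3))/270)) = -12515*(-1/41482) - 33502/(-6257 + (-540 + (-5 + 9)*(1/270))) = 12515/41482 - 33502/(-6257 + (-540 + 4*(1/270))) = 12515/41482 - 33502/(-6257 + (-540 + 2/135)) = 12515/41482 - 33502/(-6257 - 72898/135) = 12515/41482 - 33502/(-917593/135) = 12515/41482 - 33502*(-135/917593) = 12515/41482 + 4522770/917593 = 199097221535/38063592826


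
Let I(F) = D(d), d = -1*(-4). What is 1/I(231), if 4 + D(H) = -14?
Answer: -1/18 ≈ -0.055556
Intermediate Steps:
d = 4
D(H) = -18 (D(H) = -4 - 14 = -18)
I(F) = -18
1/I(231) = 1/(-18) = -1/18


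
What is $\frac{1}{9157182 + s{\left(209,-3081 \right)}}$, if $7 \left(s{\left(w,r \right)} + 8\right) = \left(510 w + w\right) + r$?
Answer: $\frac{7}{64203936} \approx 1.0903 \cdot 10^{-7}$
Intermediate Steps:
$s{\left(w,r \right)} = -8 + 73 w + \frac{r}{7}$ ($s{\left(w,r \right)} = -8 + \frac{\left(510 w + w\right) + r}{7} = -8 + \frac{511 w + r}{7} = -8 + \frac{r + 511 w}{7} = -8 + \left(73 w + \frac{r}{7}\right) = -8 + 73 w + \frac{r}{7}$)
$\frac{1}{9157182 + s{\left(209,-3081 \right)}} = \frac{1}{9157182 + \left(-8 + 73 \cdot 209 + \frac{1}{7} \left(-3081\right)\right)} = \frac{1}{9157182 - - \frac{103662}{7}} = \frac{1}{9157182 + \frac{103662}{7}} = \frac{1}{\frac{64203936}{7}} = \frac{7}{64203936}$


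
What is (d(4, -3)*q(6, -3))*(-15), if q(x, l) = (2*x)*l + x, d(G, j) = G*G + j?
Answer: 5850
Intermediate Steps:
d(G, j) = j + G**2 (d(G, j) = G**2 + j = j + G**2)
q(x, l) = x + 2*l*x (q(x, l) = 2*l*x + x = x + 2*l*x)
(d(4, -3)*q(6, -3))*(-15) = ((-3 + 4**2)*(6*(1 + 2*(-3))))*(-15) = ((-3 + 16)*(6*(1 - 6)))*(-15) = (13*(6*(-5)))*(-15) = (13*(-30))*(-15) = -390*(-15) = 5850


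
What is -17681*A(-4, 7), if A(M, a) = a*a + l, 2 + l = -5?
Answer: -742602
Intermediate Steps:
l = -7 (l = -2 - 5 = -7)
A(M, a) = -7 + a² (A(M, a) = a*a - 7 = a² - 7 = -7 + a²)
-17681*A(-4, 7) = -17681*(-7 + 7²) = -17681*(-7 + 49) = -17681*42 = -742602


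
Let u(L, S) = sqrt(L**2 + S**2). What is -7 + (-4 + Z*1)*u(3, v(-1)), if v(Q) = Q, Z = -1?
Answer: -7 - 5*sqrt(10) ≈ -22.811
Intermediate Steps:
-7 + (-4 + Z*1)*u(3, v(-1)) = -7 + (-4 - 1*1)*sqrt(3**2 + (-1)**2) = -7 + (-4 - 1)*sqrt(9 + 1) = -7 - 5*sqrt(10)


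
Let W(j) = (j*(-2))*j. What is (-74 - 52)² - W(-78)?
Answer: 28044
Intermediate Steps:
W(j) = -2*j² (W(j) = (-2*j)*j = -2*j²)
(-74 - 52)² - W(-78) = (-74 - 52)² - (-2)*(-78)² = (-126)² - (-2)*6084 = 15876 - 1*(-12168) = 15876 + 12168 = 28044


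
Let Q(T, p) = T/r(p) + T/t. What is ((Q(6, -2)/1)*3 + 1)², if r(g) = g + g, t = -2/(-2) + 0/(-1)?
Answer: 841/4 ≈ 210.25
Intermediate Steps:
t = 1 (t = -2*(-½) + 0*(-1) = 1 + 0 = 1)
r(g) = 2*g
Q(T, p) = T + T/(2*p) (Q(T, p) = T/((2*p)) + T/1 = T*(1/(2*p)) + T*1 = T/(2*p) + T = T + T/(2*p))
((Q(6, -2)/1)*3 + 1)² = (((6 + (½)*6/(-2))/1)*3 + 1)² = (((6 + (½)*6*(-½))*1)*3 + 1)² = (((6 - 3/2)*1)*3 + 1)² = (((9/2)*1)*3 + 1)² = ((9/2)*3 + 1)² = (27/2 + 1)² = (29/2)² = 841/4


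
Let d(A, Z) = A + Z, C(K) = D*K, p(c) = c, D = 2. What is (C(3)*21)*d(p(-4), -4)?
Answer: -1008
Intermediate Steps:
C(K) = 2*K
(C(3)*21)*d(p(-4), -4) = ((2*3)*21)*(-4 - 4) = (6*21)*(-8) = 126*(-8) = -1008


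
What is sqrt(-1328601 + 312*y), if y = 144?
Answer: I*sqrt(1283673) ≈ 1133.0*I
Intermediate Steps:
sqrt(-1328601 + 312*y) = sqrt(-1328601 + 312*144) = sqrt(-1328601 + 44928) = sqrt(-1283673) = I*sqrt(1283673)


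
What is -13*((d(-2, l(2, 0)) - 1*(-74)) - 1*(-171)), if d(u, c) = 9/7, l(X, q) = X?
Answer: -22412/7 ≈ -3201.7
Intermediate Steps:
d(u, c) = 9/7 (d(u, c) = 9*(⅐) = 9/7)
-13*((d(-2, l(2, 0)) - 1*(-74)) - 1*(-171)) = -13*((9/7 - 1*(-74)) - 1*(-171)) = -13*((9/7 + 74) + 171) = -13*(527/7 + 171) = -13*1724/7 = -22412/7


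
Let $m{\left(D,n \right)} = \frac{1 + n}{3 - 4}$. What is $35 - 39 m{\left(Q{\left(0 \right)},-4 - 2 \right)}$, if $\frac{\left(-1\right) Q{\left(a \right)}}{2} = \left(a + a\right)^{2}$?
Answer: $-160$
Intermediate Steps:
$Q{\left(a \right)} = - 8 a^{2}$ ($Q{\left(a \right)} = - 2 \left(a + a\right)^{2} = - 2 \left(2 a\right)^{2} = - 2 \cdot 4 a^{2} = - 8 a^{2}$)
$m{\left(D,n \right)} = -1 - n$ ($m{\left(D,n \right)} = \frac{1 + n}{-1} = \left(1 + n\right) \left(-1\right) = -1 - n$)
$35 - 39 m{\left(Q{\left(0 \right)},-4 - 2 \right)} = 35 - 39 \left(-1 - \left(-4 - 2\right)\right) = 35 - 39 \left(-1 - -6\right) = 35 - 39 \left(-1 + 6\right) = 35 - 195 = -160$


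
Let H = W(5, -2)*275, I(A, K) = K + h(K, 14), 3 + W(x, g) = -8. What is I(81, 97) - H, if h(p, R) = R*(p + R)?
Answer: 4676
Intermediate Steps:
h(p, R) = R*(R + p)
W(x, g) = -11 (W(x, g) = -3 - 8 = -11)
I(A, K) = 196 + 15*K (I(A, K) = K + 14*(14 + K) = K + (196 + 14*K) = 196 + 15*K)
H = -3025 (H = -11*275 = -3025)
I(81, 97) - H = (196 + 15*97) - 1*(-3025) = (196 + 1455) + 3025 = 1651 + 3025 = 4676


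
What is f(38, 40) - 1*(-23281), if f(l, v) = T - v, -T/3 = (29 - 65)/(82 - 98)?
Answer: 92937/4 ≈ 23234.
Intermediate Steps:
T = -27/4 (T = -3*(29 - 65)/(82 - 98) = -(-108)/(-16) = -(-108)*(-1)/16 = -3*9/4 = -27/4 ≈ -6.7500)
f(l, v) = -27/4 - v
f(38, 40) - 1*(-23281) = (-27/4 - 1*40) - 1*(-23281) = (-27/4 - 40) + 23281 = -187/4 + 23281 = 92937/4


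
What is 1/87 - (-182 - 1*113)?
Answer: 25666/87 ≈ 295.01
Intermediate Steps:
1/87 - (-182 - 1*113) = 1/87 - (-182 - 113) = 1/87 - 1*(-295) = 1/87 + 295 = 25666/87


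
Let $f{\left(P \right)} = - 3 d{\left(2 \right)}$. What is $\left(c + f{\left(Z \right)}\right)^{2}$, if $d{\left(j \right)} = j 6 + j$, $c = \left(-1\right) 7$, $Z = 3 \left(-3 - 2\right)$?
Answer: $2401$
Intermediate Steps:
$Z = -15$ ($Z = 3 \left(-5\right) = -15$)
$c = -7$
$d{\left(j \right)} = 7 j$ ($d{\left(j \right)} = 6 j + j = 7 j$)
$f{\left(P \right)} = -42$ ($f{\left(P \right)} = - 3 \cdot 7 \cdot 2 = \left(-3\right) 14 = -42$)
$\left(c + f{\left(Z \right)}\right)^{2} = \left(-7 - 42\right)^{2} = \left(-49\right)^{2} = 2401$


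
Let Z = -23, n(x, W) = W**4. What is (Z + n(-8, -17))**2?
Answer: 6971916004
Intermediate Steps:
(Z + n(-8, -17))**2 = (-23 + (-17)**4)**2 = (-23 + 83521)**2 = 83498**2 = 6971916004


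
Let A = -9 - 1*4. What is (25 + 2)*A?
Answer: -351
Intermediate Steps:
A = -13 (A = -9 - 4 = -13)
(25 + 2)*A = (25 + 2)*(-13) = 27*(-13) = -351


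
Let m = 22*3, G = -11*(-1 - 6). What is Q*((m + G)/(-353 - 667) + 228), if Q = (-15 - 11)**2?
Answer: 39278473/255 ≈ 1.5403e+5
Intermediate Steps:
G = 77 (G = -11*(-7) = 77)
m = 66
Q = 676 (Q = (-26)**2 = 676)
Q*((m + G)/(-353 - 667) + 228) = 676*((66 + 77)/(-353 - 667) + 228) = 676*(143/(-1020) + 228) = 676*(143*(-1/1020) + 228) = 676*(-143/1020 + 228) = 676*(232417/1020) = 39278473/255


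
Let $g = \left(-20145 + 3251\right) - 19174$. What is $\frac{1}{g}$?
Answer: $- \frac{1}{36068} \approx -2.7725 \cdot 10^{-5}$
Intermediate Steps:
$g = -36068$ ($g = -16894 - 19174 = -36068$)
$\frac{1}{g} = \frac{1}{-36068} = - \frac{1}{36068}$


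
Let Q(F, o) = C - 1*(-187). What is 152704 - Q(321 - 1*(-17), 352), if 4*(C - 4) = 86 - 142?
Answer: 152527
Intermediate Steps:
C = -10 (C = 4 + (86 - 142)/4 = 4 + (¼)*(-56) = 4 - 14 = -10)
Q(F, o) = 177 (Q(F, o) = -10 - 1*(-187) = -10 + 187 = 177)
152704 - Q(321 - 1*(-17), 352) = 152704 - 1*177 = 152704 - 177 = 152527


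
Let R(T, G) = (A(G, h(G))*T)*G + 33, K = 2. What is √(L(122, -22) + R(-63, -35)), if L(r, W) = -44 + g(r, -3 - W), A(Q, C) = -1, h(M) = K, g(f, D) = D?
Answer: 13*I*√13 ≈ 46.872*I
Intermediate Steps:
h(M) = 2
L(r, W) = -47 - W (L(r, W) = -44 + (-3 - W) = -47 - W)
R(T, G) = 33 - G*T (R(T, G) = (-T)*G + 33 = -G*T + 33 = 33 - G*T)
√(L(122, -22) + R(-63, -35)) = √((-47 - 1*(-22)) + (33 - 1*(-35)*(-63))) = √((-47 + 22) + (33 - 2205)) = √(-25 - 2172) = √(-2197) = 13*I*√13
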